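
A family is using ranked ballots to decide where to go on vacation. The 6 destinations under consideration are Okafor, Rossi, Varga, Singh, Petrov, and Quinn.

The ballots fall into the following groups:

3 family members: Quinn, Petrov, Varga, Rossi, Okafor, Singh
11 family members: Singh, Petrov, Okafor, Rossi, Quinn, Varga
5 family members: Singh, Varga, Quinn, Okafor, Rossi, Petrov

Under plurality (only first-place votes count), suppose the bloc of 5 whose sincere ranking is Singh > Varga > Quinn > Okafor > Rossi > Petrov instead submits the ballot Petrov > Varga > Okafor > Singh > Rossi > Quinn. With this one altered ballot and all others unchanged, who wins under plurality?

Singh

First-place totals with the altered ballot: Okafor 0, Rossi 0, Varga 0, Singh 11, Petrov 5, Quinn 3.
The winner is unchanged: still Singh.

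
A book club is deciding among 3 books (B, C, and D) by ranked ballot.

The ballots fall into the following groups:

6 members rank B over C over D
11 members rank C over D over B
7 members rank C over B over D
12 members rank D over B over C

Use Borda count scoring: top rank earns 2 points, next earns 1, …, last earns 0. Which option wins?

Borda scores:
  B: 6·2 + 11·0 + 7·1 + 12·1 = 31
  C: 6·1 + 11·2 + 7·2 + 12·0 = 42
  D: 6·0 + 11·1 + 7·0 + 12·2 = 35
C has the highest total.

C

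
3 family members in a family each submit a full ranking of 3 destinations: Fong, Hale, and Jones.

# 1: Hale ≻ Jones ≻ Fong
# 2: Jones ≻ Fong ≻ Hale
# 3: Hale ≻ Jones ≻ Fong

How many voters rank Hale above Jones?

2

Ballots ranking Hale above Jones: 2.
Ballots ranking Jones above Hale: 1.
So 2 of 3 voters prefer Hale to Jones.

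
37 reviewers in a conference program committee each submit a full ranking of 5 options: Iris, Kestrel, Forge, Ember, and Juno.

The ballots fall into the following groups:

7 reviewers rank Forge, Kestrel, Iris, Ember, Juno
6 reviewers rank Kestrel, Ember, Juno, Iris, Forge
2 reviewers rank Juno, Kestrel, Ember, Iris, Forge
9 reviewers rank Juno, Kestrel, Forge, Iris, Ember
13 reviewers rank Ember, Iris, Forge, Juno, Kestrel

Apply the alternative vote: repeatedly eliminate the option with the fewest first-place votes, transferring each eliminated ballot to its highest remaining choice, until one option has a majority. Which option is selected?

Ember

Round 1: Ember 13, Juno 11, Forge 7, Kestrel 6, Iris 0. Iris has the fewest and is eliminated.
Round 2: Ember 13, Juno 11, Forge 7, Kestrel 6. Kestrel has the fewest and is eliminated.
Round 3: Ember 19, Juno 11, Forge 7. Ember has a majority.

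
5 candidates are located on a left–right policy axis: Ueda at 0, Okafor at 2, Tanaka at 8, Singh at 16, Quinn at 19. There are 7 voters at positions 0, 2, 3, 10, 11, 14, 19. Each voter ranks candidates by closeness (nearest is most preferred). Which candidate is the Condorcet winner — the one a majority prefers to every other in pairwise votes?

Tanaka

With single-peaked preferences on a line, the Condorcet winner is the candidate closest to the median voter.
The median voter (position 10) is closest to Tanaka at 8.
Check: Tanaka vs Quinn — voters closer to Tanaka: 5 of 7.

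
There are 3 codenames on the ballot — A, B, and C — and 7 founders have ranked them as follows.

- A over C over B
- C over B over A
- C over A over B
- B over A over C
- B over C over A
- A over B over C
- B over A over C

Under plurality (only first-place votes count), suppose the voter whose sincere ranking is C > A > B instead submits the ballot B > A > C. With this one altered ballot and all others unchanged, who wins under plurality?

B

First-place totals with the altered ballot: A 2, B 4, C 1.
The winner is unchanged: still B.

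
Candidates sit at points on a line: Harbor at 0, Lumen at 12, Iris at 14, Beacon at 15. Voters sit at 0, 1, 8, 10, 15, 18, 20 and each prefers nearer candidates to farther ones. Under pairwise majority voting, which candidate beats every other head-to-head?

With single-peaked preferences on a line, the Condorcet winner is the candidate closest to the median voter.
The median voter (position 10) is closest to Lumen at 12.
Check: Lumen vs Iris — voters closer to Lumen: 4 of 7.

Lumen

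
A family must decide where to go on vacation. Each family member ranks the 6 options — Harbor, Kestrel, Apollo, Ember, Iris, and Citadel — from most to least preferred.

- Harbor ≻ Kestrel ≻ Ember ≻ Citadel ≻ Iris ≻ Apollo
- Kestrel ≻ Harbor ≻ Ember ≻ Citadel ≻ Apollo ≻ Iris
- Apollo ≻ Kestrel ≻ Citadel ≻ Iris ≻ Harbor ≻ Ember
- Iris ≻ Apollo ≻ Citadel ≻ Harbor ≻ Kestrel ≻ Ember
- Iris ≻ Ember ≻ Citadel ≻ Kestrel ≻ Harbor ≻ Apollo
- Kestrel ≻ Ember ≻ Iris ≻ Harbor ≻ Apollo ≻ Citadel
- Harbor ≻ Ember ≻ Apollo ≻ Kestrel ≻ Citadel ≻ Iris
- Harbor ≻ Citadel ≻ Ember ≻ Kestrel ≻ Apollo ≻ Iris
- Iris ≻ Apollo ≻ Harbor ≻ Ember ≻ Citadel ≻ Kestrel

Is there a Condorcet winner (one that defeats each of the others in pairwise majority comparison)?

Head-to-head results (9 voters total):
Harbor vs Kestrel: Harbor wins 5–4.
Harbor vs Apollo: Harbor wins 6–3.
Harbor vs Ember: Harbor wins 7–2.
Harbor vs Iris: Iris wins 5–4.
Harbor vs Citadel: Harbor wins 6–3.
Kestrel vs Apollo: Kestrel wins 5–4.
Kestrel vs Ember: Kestrel wins 5–4.
Kestrel vs Iris: Kestrel wins 6–3.
Kestrel vs Citadel: Kestrel wins 5–4.
Apollo vs Ember: Ember wins 6–3.
Apollo vs Iris: Iris wins 5–4.
Apollo vs Citadel: Apollo wins 5–4.
Ember vs Iris: Ember wins 5–4.
Ember vs Citadel: Ember wins 6–3.
Iris vs Citadel: Citadel wins 5–4.
No candidate beats all others: Harbor beats Kestrel beats Iris beats Harbor, a majority cycle.

No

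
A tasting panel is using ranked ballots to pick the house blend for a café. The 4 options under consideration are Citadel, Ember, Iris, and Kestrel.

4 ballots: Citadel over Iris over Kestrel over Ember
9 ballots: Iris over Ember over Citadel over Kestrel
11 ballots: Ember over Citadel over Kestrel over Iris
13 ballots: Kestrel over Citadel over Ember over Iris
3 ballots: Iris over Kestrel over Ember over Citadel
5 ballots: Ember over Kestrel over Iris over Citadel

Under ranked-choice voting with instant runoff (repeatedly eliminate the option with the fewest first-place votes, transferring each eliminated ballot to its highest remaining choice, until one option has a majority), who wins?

Ember

Round 1: Ember 16, Kestrel 13, Iris 12, Citadel 4. Citadel has the fewest and is eliminated.
Round 2: Ember 16, Iris 16, Kestrel 13. Kestrel has the fewest and is eliminated.
Round 3: Ember 29, Iris 16. Ember has a majority.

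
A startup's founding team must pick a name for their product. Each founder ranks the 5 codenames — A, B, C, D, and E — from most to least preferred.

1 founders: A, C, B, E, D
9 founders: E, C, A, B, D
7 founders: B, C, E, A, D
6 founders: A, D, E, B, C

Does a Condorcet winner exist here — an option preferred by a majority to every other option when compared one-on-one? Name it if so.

Head-to-head results (23 voters total):
A vs B: A wins 16–7.
A vs C: C wins 16–7.
A vs D: A wins 23–0.
A vs E: E wins 16–7.
B vs C: B wins 13–10.
B vs D: B wins 17–6.
B vs E: E wins 15–8.
C vs D: C wins 17–6.
C vs E: E wins 15–8.
D vs E: E wins 17–6.
E beats each rival — A (16–7), B (15–8), C (15–8), D (17–6) — so E is the Condorcet winner.

E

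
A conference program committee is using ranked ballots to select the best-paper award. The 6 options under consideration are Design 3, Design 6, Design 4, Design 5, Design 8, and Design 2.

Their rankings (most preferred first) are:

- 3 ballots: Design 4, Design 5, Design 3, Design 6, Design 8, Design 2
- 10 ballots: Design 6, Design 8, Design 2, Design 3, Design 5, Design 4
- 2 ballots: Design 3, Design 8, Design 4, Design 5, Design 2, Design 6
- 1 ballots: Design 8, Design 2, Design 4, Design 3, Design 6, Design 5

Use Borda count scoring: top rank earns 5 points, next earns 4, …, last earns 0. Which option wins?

Borda scores:
  Design 3: 3·3 + 10·2 + 2·5 + 2 = 41
  Design 6: 3·2 + 10·5 + 2·0 + 1 = 57
  Design 4: 3·5 + 10·0 + 2·3 + 3 = 24
  Design 5: 3·4 + 10·1 + 2·2 + 0 = 26
  Design 8: 3·1 + 10·4 + 2·4 + 5 = 56
  Design 2: 3·0 + 10·3 + 2·1 + 4 = 36
Design 6 has the highest total.

Design 6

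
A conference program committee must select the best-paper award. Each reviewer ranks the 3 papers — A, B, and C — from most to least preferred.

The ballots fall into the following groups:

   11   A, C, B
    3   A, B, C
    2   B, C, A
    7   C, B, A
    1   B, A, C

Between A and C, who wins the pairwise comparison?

Ballots ranking A above C: 11+3+1 = 15.
Ballots ranking C above A: 2+7 = 9.
A wins the head-to-head, 15–9.

A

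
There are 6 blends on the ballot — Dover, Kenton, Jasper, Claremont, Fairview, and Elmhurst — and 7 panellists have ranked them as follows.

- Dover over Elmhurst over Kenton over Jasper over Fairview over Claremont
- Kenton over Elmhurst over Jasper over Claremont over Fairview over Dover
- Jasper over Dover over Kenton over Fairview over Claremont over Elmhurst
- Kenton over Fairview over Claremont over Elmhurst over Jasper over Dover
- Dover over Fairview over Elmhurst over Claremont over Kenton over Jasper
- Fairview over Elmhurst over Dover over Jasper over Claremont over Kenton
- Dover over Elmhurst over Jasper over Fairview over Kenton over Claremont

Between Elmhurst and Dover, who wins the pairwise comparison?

Ballots ranking Elmhurst above Dover: 3.
Ballots ranking Dover above Elmhurst: 4.
Dover wins the head-to-head, 4–3.

Dover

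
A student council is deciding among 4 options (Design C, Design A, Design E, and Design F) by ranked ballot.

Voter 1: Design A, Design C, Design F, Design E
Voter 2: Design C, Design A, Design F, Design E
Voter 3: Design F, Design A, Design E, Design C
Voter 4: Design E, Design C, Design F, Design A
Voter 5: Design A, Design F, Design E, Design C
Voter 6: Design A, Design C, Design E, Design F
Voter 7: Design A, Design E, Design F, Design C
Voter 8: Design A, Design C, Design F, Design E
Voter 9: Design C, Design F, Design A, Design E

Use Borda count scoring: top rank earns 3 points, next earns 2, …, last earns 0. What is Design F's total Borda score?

12

Borda scores:
  Design C: 2 + 3 + 0 + 2 + 0 + 2 + 0 + 2 + 3 = 14
  Design A: 3 + 2 + 2 + 0 + 3 + 3 + 3 + 3 + 1 = 20
  Design E: 0 + 0 + 1 + 3 + 1 + 1 + 2 + 0 + 0 = 8
  Design F: 1 + 1 + 3 + 1 + 2 + 0 + 1 + 1 + 2 = 12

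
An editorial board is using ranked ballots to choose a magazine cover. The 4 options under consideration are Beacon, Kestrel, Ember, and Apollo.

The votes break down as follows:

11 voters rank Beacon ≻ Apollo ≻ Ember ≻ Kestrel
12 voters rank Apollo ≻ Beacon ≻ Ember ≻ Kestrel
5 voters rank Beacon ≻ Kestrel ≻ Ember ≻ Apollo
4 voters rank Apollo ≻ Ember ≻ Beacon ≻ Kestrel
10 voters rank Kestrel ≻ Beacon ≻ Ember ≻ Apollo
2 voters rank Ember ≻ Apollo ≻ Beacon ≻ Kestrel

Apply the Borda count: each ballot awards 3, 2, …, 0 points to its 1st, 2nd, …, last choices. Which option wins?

Borda scores:
  Beacon: 11·3 + 12·2 + 5·3 + 4·1 + 10·2 + 2·1 = 98
  Kestrel: 11·0 + 12·0 + 5·2 + 4·0 + 10·3 + 2·0 = 40
  Ember: 11·1 + 12·1 + 5·1 + 4·2 + 10·1 + 2·3 = 52
  Apollo: 11·2 + 12·3 + 5·0 + 4·3 + 10·0 + 2·2 = 74
Beacon has the highest total.

Beacon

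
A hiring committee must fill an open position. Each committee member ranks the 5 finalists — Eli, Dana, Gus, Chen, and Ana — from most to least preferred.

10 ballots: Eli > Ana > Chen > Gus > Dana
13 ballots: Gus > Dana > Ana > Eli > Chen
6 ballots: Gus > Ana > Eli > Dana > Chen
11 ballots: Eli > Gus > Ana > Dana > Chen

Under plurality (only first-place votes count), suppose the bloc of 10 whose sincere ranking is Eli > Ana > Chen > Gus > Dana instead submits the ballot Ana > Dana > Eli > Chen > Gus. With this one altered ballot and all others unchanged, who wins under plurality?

First-place totals with the altered ballot: Eli 11, Dana 0, Gus 19, Chen 0, Ana 10.
The switch changes the winner from Eli to Gus.

Gus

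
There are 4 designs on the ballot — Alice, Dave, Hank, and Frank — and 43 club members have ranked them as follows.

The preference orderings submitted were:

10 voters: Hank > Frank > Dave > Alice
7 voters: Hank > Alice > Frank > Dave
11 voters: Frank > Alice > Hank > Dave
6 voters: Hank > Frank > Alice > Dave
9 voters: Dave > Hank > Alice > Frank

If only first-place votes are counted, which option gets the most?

Hank

First-place vote totals:
  Alice: 0
  Dave: 9
  Hank: 23
  Frank: 11
Hank has the most first-place votes.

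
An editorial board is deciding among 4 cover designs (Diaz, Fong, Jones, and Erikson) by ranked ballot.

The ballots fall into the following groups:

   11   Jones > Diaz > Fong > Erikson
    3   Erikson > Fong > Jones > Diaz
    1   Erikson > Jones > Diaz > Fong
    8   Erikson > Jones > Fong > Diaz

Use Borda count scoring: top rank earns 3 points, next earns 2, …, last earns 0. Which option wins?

Jones

Borda scores:
  Diaz: 11·2 + 3·0 + 1 + 8·0 = 23
  Fong: 11·1 + 3·2 + 0 + 8·1 = 25
  Jones: 11·3 + 3·1 + 2 + 8·2 = 54
  Erikson: 11·0 + 3·3 + 3 + 8·3 = 36
Jones has the highest total.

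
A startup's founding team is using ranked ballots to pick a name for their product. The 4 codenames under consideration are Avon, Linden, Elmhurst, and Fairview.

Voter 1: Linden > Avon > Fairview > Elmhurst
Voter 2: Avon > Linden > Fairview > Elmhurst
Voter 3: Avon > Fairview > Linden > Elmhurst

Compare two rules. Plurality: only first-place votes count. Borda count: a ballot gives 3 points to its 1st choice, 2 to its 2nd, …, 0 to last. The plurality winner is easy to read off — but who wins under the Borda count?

Avon

Plurality first-place counts: Avon 2, Linden 1, Elmhurst 0, Fairview 0 → Avon.
Borda totals: Avon 8, Linden 6, Elmhurst 0, Fairview 4 → Avon.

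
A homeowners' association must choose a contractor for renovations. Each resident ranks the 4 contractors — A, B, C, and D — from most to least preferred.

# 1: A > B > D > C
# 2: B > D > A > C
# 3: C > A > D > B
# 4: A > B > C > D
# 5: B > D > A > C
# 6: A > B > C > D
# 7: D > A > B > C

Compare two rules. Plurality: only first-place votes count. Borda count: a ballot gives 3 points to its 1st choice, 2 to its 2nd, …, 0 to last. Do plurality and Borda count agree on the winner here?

Yes

Plurality first-place counts: A 3, B 2, C 1, D 1 → A.
Borda totals: A 15, B 13, C 5, D 9 → A.
The two rules agree on A.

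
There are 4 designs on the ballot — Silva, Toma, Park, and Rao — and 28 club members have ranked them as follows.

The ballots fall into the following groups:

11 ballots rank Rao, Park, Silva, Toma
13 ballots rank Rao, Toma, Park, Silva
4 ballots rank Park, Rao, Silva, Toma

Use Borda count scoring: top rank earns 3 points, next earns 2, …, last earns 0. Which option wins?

Borda scores:
  Silva: 11·1 + 13·0 + 4·1 = 15
  Toma: 11·0 + 13·2 + 4·0 = 26
  Park: 11·2 + 13·1 + 4·3 = 47
  Rao: 11·3 + 13·3 + 4·2 = 80
Rao has the highest total.

Rao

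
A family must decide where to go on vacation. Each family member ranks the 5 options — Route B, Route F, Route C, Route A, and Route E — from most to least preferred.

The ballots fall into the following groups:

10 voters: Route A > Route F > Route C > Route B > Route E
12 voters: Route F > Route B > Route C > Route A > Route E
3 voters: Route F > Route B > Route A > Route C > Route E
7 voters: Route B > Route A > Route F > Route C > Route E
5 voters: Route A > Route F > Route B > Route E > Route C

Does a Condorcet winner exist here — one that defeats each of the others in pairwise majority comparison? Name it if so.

Head-to-head results (37 voters total):
Route B vs Route F: Route F wins 30–7.
Route B vs Route C: Route B wins 27–10.
Route B vs Route A: Route B wins 22–15.
Route B vs Route E: Route B wins 37–0.
Route F vs Route C: Route F wins 37–0.
Route F vs Route A: Route A wins 22–15.
Route F vs Route E: Route F wins 37–0.
Route C vs Route A: Route A wins 25–12.
Route C vs Route E: Route C wins 32–5.
Route A vs Route E: Route A wins 37–0.
No candidate beats all others: Route B beats Route A beats Route F beats Route B, a majority cycle.

None — there is no Condorcet winner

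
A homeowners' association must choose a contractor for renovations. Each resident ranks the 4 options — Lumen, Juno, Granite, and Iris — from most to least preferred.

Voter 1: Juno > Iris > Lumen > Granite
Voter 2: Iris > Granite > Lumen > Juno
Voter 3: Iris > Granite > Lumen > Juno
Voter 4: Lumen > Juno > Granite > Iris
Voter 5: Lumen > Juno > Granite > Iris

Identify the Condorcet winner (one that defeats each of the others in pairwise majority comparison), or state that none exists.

No Condorcet winner

Head-to-head results (5 voters total):
Lumen vs Juno: Lumen wins 4–1.
Lumen vs Granite: Lumen wins 3–2.
Lumen vs Iris: Iris wins 3–2.
Juno vs Granite: Juno wins 3–2.
Juno vs Iris: Juno wins 3–2.
Granite vs Iris: Iris wins 3–2.
No candidate beats all others: Lumen beats Juno beats Iris beats Lumen, a majority cycle.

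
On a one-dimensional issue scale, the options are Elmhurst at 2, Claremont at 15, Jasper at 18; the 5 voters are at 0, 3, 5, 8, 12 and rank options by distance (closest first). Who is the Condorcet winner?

Elmhurst

With single-peaked preferences on a line, the Condorcet winner is the candidate closest to the median voter.
The median voter (position 5) is closest to Elmhurst at 2.
Check: Elmhurst vs Jasper — voters closer to Elmhurst: 4 of 5.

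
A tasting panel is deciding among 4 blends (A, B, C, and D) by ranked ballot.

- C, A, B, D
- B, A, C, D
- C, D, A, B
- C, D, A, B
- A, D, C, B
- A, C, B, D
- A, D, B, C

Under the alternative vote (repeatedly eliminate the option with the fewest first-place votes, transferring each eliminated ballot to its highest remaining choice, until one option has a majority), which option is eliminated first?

Round 1: A 3, C 3, B 1, D 0. D has the fewest and is eliminated.
Round 2: A 3, C 3, B 1. B has the fewest and is eliminated.
Round 3: A 4, C 3. A has a majority.

D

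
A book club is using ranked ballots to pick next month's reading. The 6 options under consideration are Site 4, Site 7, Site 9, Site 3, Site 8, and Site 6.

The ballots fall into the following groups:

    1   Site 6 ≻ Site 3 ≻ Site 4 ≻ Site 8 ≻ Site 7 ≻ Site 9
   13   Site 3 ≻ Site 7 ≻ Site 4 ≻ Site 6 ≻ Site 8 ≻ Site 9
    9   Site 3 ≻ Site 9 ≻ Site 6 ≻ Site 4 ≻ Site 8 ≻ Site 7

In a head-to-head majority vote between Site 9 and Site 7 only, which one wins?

Site 7

Ballots ranking Site 9 above Site 7: 9.
Ballots ranking Site 7 above Site 9: 1+13 = 14.
Site 7 wins the head-to-head, 14–9.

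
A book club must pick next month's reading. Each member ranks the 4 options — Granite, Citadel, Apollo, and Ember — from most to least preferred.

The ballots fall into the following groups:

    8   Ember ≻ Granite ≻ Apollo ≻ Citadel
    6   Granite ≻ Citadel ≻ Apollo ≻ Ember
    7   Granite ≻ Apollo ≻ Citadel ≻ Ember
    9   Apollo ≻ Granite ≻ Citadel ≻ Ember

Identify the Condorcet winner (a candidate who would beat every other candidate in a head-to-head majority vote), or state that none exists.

Head-to-head results (30 voters total):
Granite vs Citadel: Granite wins 30–0.
Granite vs Apollo: Granite wins 21–9.
Granite vs Ember: Granite wins 22–8.
Citadel vs Apollo: Apollo wins 24–6.
Citadel vs Ember: Citadel wins 22–8.
Apollo vs Ember: Apollo wins 22–8.
Granite beats each rival — Citadel (30–0), Apollo (21–9), Ember (22–8) — so Granite is the Condorcet winner.

Granite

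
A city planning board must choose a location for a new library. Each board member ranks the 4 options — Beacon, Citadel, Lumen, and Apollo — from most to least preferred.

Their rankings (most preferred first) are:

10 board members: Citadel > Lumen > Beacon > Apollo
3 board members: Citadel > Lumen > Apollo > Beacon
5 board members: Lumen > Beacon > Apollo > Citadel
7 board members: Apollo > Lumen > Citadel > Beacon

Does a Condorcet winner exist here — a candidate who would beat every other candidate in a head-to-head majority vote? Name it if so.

Head-to-head results (25 voters total):
Beacon vs Citadel: Citadel wins 20–5.
Beacon vs Lumen: Lumen wins 25–0.
Beacon vs Apollo: Beacon wins 15–10.
Citadel vs Lumen: Citadel wins 13–12.
Citadel vs Apollo: Citadel wins 13–12.
Lumen vs Apollo: Lumen wins 18–7.
Citadel beats each rival — Beacon (20–5), Lumen (13–12), Apollo (13–12) — so Citadel is the Condorcet winner.

Citadel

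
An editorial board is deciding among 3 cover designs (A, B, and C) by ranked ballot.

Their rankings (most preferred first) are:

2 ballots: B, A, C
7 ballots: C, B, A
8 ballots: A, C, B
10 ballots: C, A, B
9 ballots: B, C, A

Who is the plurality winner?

First-place vote totals:
  A: 8
  B: 11
  C: 17
C has the most first-place votes.

C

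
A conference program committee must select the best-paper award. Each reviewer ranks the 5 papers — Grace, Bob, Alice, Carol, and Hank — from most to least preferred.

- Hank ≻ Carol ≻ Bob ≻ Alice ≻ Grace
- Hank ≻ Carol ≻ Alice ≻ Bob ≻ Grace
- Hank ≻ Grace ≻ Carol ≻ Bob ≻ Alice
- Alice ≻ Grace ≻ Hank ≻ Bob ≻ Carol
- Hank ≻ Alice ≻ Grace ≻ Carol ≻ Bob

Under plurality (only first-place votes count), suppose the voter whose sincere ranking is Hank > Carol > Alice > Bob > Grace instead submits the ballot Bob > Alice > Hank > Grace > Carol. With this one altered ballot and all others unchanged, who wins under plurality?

First-place totals with the altered ballot: Grace 0, Bob 1, Alice 1, Carol 0, Hank 3.
The winner is unchanged: still Hank.

Hank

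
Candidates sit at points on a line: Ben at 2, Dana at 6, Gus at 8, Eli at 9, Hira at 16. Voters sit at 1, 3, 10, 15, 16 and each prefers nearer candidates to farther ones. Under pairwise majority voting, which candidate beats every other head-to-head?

With single-peaked preferences on a line, the Condorcet winner is the candidate closest to the median voter.
The median voter (position 10) is closest to Eli at 9.
Check: Eli vs Dana — voters closer to Eli: 3 of 5.

Eli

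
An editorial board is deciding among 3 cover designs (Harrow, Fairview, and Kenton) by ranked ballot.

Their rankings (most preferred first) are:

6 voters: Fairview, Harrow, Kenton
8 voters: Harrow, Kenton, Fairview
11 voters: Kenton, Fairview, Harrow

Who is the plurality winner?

Kenton

First-place vote totals:
  Harrow: 8
  Fairview: 6
  Kenton: 11
Kenton has the most first-place votes.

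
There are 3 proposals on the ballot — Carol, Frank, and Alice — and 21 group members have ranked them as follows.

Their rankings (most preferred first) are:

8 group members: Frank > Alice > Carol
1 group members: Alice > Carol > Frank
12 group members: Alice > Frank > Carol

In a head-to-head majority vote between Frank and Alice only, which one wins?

Ballots ranking Frank above Alice: 8.
Ballots ranking Alice above Frank: 1+12 = 13.
Alice wins the head-to-head, 13–8.

Alice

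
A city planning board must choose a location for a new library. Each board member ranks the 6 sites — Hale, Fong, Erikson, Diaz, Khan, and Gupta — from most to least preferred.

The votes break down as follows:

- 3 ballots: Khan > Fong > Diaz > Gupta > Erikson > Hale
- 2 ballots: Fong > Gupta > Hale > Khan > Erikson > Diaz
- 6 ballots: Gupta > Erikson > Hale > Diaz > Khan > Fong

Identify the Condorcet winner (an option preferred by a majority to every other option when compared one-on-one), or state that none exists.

Gupta

Head-to-head results (11 voters total):
Hale vs Fong: Hale wins 6–5.
Hale vs Erikson: Erikson wins 9–2.
Hale vs Diaz: Hale wins 8–3.
Hale vs Khan: Hale wins 8–3.
Hale vs Gupta: Gupta wins 11–0.
Fong vs Erikson: Erikson wins 6–5.
Fong vs Diaz: Diaz wins 6–5.
Fong vs Khan: Khan wins 9–2.
Fong vs Gupta: Gupta wins 6–5.
Erikson vs Diaz: Erikson wins 8–3.
Erikson vs Khan: Erikson wins 6–5.
Erikson vs Gupta: Gupta wins 11–0.
Diaz vs Khan: Diaz wins 6–5.
Diaz vs Gupta: Gupta wins 8–3.
Khan vs Gupta: Gupta wins 8–3.
Gupta beats each rival — Hale (11–0), Fong (6–5), Erikson (11–0), Diaz (8–3), Khan (8–3) — so Gupta is the Condorcet winner.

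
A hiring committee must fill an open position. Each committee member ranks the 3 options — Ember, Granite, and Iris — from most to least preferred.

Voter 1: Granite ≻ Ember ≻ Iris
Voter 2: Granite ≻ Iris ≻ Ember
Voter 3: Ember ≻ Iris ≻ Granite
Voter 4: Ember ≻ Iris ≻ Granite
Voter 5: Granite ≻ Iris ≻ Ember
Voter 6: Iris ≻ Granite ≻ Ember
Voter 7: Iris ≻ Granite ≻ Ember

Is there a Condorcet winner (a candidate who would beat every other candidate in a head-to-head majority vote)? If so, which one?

Head-to-head results (7 voters total):
Ember vs Granite: Granite wins 5–2.
Ember vs Iris: Iris wins 4–3.
Granite vs Iris: Iris wins 4–3.
Iris beats each rival — Ember (4–3), Granite (4–3) — so Iris is the Condorcet winner.

Iris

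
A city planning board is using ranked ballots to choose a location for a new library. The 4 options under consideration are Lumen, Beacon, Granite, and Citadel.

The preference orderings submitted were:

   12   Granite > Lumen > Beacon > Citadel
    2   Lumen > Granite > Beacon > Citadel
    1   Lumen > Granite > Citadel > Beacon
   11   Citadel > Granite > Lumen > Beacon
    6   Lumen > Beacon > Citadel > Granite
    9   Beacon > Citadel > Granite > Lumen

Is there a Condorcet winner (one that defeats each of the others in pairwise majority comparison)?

Head-to-head results (41 voters total):
Lumen vs Beacon: Lumen wins 32–9.
Lumen vs Granite: Granite wins 32–9.
Lumen vs Citadel: Lumen wins 21–20.
Beacon vs Granite: Granite wins 26–15.
Beacon vs Citadel: Beacon wins 29–12.
Granite vs Citadel: Citadel wins 26–15.
No candidate beats all others: Lumen beats Citadel beats Granite beats Lumen, a majority cycle.

No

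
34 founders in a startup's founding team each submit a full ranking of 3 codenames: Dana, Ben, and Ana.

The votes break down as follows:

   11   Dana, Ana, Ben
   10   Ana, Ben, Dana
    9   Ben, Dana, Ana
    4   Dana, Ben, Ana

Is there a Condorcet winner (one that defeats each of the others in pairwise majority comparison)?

No

Head-to-head results (34 voters total):
Dana vs Ben: Ben wins 19–15.
Dana vs Ana: Dana wins 24–10.
Ben vs Ana: Ana wins 21–13.
No candidate beats all others: Dana beats Ana beats Ben beats Dana, a majority cycle.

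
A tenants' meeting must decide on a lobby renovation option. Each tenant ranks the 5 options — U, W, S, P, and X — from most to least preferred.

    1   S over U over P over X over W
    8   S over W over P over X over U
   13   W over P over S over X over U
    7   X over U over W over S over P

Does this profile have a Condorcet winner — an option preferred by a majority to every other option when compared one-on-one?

Head-to-head results (29 voters total):
U vs W: W wins 21–8.
U vs S: S wins 22–7.
U vs P: P wins 21–8.
U vs X: X wins 28–1.
W vs S: W wins 20–9.
W vs P: W wins 28–1.
W vs X: W wins 21–8.
S vs P: S wins 16–13.
S vs X: S wins 22–7.
P vs X: P wins 22–7.
W beats each rival — U (21–8), S (20–9), P (28–1), X (21–8) — so W is the Condorcet winner.

Yes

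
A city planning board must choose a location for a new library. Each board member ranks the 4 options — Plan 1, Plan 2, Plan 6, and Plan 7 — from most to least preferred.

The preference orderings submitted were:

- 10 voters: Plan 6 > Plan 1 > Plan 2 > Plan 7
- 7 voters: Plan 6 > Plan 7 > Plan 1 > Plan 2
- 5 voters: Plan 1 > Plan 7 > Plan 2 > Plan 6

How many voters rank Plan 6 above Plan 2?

17

Ballots ranking Plan 6 above Plan 2: 10+7 = 17.
Ballots ranking Plan 2 above Plan 6: 5.
So 17 of 22 voters prefer Plan 6 to Plan 2.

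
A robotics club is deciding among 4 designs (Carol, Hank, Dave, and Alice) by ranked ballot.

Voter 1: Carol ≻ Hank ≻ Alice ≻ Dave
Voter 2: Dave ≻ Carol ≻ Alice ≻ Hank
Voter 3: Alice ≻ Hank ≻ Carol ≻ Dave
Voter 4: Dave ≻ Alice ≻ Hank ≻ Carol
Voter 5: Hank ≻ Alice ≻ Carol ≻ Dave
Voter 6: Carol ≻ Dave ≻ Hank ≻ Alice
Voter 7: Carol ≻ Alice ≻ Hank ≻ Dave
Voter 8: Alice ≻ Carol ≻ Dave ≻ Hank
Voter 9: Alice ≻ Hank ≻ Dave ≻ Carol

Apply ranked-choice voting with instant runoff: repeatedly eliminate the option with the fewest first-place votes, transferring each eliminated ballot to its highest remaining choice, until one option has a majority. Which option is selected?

Alice

Round 1: Carol 3, Alice 3, Dave 2, Hank 1. Hank has the fewest and is eliminated.
Round 2: Alice 4, Carol 3, Dave 2. Dave has the fewest and is eliminated.
Round 3: Alice 5, Carol 4. Alice has a majority.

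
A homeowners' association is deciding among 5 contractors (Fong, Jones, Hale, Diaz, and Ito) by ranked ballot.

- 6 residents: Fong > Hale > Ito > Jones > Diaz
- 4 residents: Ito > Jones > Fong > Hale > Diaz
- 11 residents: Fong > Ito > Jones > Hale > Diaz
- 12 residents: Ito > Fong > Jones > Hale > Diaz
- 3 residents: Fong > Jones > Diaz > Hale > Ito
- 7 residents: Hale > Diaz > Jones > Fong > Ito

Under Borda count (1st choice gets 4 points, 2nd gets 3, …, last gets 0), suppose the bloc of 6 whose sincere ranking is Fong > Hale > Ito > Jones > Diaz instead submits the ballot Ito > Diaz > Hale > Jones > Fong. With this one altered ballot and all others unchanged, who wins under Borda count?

Borda totals with the altered ballot: Fong 107, Jones 87, Hale 70, Diaz 45, Ito 121.
The switch changes the winner from Fong to Ito.

Ito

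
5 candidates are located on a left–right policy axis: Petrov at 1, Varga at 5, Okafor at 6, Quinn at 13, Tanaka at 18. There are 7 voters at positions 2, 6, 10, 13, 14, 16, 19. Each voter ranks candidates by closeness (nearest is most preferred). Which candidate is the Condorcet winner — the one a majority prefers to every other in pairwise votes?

With single-peaked preferences on a line, the Condorcet winner is the candidate closest to the median voter.
The median voter (position 13) is closest to Quinn at 13.
Check: Quinn vs Okafor — voters closer to Quinn: 5 of 7.

Quinn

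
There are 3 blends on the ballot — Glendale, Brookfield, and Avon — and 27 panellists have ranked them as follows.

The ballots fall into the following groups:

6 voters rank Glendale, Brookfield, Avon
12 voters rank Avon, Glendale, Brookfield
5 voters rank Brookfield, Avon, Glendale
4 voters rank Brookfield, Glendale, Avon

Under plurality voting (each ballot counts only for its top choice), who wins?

Avon

First-place vote totals:
  Glendale: 6
  Brookfield: 9
  Avon: 12
Avon has the most first-place votes.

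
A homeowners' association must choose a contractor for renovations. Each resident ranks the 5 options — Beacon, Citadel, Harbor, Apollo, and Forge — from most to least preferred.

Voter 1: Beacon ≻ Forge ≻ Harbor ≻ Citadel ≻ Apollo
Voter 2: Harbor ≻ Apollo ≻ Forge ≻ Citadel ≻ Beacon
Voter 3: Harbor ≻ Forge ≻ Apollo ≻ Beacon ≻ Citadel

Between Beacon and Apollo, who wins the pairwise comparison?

Apollo

Ballots ranking Beacon above Apollo: 1.
Ballots ranking Apollo above Beacon: 2.
Apollo wins the head-to-head, 2–1.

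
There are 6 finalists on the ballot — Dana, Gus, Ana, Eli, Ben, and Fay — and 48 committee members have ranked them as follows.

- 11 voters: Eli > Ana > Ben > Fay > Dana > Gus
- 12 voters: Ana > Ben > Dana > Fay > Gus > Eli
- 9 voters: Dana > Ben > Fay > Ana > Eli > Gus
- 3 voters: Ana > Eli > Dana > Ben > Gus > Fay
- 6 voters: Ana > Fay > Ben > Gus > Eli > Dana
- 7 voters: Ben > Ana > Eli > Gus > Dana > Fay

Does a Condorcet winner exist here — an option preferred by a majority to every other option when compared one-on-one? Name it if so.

Ana

Head-to-head results (48 voters total):
Dana vs Gus: Dana wins 35–13.
Dana vs Ana: Ana wins 39–9.
Dana vs Eli: Eli wins 27–21.
Dana vs Ben: Ben wins 36–12.
Dana vs Fay: Dana wins 31–17.
Gus vs Ana: Ana wins 48–0.
Gus vs Eli: Eli wins 30–18.
Gus vs Ben: Ben wins 48–0.
Gus vs Fay: Fay wins 38–10.
Ana vs Eli: Ana wins 37–11.
Ana vs Ben: Ana wins 32–16.
Ana vs Fay: Ana wins 39–9.
Eli vs Ben: Ben wins 34–14.
Eli vs Fay: Fay wins 27–21.
Ben vs Fay: Ben wins 42–6.
Ana beats each rival — Dana (39–9), Gus (48–0), Eli (37–11), Ben (32–16), Fay (39–9) — so Ana is the Condorcet winner.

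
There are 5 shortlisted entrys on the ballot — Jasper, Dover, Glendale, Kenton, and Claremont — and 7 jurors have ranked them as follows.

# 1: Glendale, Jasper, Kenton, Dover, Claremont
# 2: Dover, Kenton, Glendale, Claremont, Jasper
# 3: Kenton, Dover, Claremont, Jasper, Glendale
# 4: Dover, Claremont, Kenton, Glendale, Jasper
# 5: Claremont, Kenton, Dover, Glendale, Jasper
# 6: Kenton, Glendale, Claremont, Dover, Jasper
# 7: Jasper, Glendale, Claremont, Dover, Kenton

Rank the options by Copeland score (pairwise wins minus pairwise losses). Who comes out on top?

Kenton

Pairwise results:
  Jasper vs Dover: Dover wins 5–2.
  Jasper vs Glendale: Glendale wins 5–2.
  Jasper vs Kenton: Kenton wins 5–2.
  Jasper vs Claremont: Claremont wins 5–2.
  Dover vs Glendale: Dover wins 4–3.
  Dover vs Kenton: Kenton wins 4–3.
  Dover vs Claremont: Dover wins 4–3.
  Glendale vs Kenton: Kenton wins 5–2.
  Glendale vs Claremont: Glendale wins 4–3.
  Kenton vs Claremont: Kenton wins 4–3.
Copeland scores (wins − losses):
  Jasper: 0 − 4 = -4
  Dover: 3 − 1 = 2
  Glendale: 2 − 2 = 0
  Kenton: 4 − 0 = 4
  Claremont: 1 − 3 = -2
Kenton has the best Copeland score.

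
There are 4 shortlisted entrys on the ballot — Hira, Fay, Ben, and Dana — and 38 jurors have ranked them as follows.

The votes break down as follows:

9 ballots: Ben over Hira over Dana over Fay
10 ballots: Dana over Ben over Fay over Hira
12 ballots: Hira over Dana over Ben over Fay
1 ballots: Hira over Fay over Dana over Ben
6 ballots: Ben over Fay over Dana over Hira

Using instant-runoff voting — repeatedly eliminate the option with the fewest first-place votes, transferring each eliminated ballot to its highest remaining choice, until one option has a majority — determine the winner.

Ben

Round 1: Ben 15, Hira 13, Dana 10, Fay 0. Fay has the fewest and is eliminated.
Round 2: Ben 15, Hira 13, Dana 10. Dana has the fewest and is eliminated.
Round 3: Ben 25, Hira 13. Ben has a majority.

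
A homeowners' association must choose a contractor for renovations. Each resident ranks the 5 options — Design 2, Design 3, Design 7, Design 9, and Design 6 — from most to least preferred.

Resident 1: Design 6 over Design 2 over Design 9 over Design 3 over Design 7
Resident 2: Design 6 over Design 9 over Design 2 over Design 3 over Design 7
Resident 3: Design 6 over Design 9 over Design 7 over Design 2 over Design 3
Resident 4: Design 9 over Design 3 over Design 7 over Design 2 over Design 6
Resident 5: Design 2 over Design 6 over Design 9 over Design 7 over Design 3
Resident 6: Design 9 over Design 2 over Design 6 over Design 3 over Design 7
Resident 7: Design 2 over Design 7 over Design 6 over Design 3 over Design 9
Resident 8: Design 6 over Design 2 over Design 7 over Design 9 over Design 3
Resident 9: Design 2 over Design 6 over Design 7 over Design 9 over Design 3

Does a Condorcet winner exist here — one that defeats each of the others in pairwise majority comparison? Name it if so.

Head-to-head results (9 voters total):
Design 2 vs Design 3: Design 2 wins 8–1.
Design 2 vs Design 7: Design 2 wins 7–2.
Design 2 vs Design 9: Design 2 wins 5–4.
Design 2 vs Design 6: Design 2 wins 5–4.
Design 3 vs Design 7: Design 7 wins 5–4.
Design 3 vs Design 9: Design 9 wins 8–1.
Design 3 vs Design 6: Design 6 wins 8–1.
Design 7 vs Design 9: Design 9 wins 6–3.
Design 7 vs Design 6: Design 6 wins 7–2.
Design 9 vs Design 6: Design 6 wins 7–2.
Design 2 beats each rival — Design 3 (8–1), Design 7 (7–2), Design 9 (5–4), Design 6 (5–4) — so Design 2 is the Condorcet winner.

Design 2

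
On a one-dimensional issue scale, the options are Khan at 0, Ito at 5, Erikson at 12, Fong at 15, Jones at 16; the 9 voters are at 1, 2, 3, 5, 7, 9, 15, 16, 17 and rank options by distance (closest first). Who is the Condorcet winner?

With single-peaked preferences on a line, the Condorcet winner is the candidate closest to the median voter.
The median voter (position 7) is closest to Ito at 5.
Check: Ito vs Erikson — voters closer to Ito: 5 of 9.

Ito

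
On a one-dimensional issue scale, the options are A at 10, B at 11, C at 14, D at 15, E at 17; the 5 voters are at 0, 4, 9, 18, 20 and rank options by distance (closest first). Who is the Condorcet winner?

With single-peaked preferences on a line, the Condorcet winner is the candidate closest to the median voter.
The median voter (position 9) is closest to A at 10.
Check: A vs E — voters closer to A: 3 of 5.

A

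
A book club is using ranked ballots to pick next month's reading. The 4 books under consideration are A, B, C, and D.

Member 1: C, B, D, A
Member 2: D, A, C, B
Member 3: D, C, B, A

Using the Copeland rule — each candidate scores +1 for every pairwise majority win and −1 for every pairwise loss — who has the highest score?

Pairwise results:
  A vs B: B wins 2–1.
  A vs C: C wins 2–1.
  A vs D: D wins 3–0.
  B vs C: C wins 3–0.
  B vs D: D wins 2–1.
  C vs D: D wins 2–1.
Copeland scores (wins − losses):
  A: 0 − 3 = -3
  B: 1 − 2 = -1
  C: 2 − 1 = 1
  D: 3 − 0 = 3
D has the best Copeland score.

D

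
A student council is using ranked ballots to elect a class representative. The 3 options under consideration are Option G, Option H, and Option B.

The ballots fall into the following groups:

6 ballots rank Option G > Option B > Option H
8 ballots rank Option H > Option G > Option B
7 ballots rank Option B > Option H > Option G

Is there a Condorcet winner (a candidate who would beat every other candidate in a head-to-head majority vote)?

No

Head-to-head results (21 voters total):
Option G vs Option H: Option H wins 15–6.
Option G vs Option B: Option G wins 14–7.
Option H vs Option B: Option B wins 13–8.
No candidate beats all others: Option G beats Option B beats Option H beats Option G, a majority cycle.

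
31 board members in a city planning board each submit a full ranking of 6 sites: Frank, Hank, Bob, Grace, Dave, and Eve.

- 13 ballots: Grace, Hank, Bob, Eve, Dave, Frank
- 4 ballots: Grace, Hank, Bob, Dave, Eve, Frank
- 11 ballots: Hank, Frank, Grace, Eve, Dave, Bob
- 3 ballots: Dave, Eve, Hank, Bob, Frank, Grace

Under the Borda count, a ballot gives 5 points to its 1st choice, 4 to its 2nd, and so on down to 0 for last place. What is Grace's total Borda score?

Borda scores:
  Frank: 13·0 + 4·0 + 11·4 + 3·1 = 47
  Hank: 13·4 + 4·4 + 11·5 + 3·3 = 132
  Bob: 13·3 + 4·3 + 11·0 + 3·2 = 57
  Grace: 13·5 + 4·5 + 11·3 + 3·0 = 118
  Dave: 13·1 + 4·2 + 11·1 + 3·5 = 47
  Eve: 13·2 + 4·1 + 11·2 + 3·4 = 64

118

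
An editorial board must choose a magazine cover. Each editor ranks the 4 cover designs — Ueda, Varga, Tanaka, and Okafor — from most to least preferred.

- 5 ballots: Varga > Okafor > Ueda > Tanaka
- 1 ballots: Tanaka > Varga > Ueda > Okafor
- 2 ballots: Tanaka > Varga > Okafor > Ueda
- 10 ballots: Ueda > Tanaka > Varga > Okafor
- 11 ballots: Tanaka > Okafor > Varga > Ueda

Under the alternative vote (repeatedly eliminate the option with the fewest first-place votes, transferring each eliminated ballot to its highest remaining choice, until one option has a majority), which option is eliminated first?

Round 1: Tanaka 14, Ueda 10, Varga 5, Okafor 0. Okafor has the fewest and is eliminated.
Round 2: Tanaka 14, Ueda 10, Varga 5. Varga has the fewest and is eliminated.
Round 3: Ueda 15, Tanaka 14. Ueda has a majority.

Okafor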